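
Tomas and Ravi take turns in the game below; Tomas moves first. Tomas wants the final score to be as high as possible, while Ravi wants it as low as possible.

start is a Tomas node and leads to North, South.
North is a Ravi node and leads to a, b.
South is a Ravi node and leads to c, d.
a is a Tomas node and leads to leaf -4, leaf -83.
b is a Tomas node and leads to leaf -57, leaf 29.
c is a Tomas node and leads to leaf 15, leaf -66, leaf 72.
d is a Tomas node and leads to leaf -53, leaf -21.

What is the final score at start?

a (Tomas): max(-4, -83) = -4
b (Tomas): max(-57, 29) = 29
North (Ravi): min(-4, 29) = -4
c (Tomas): max(15, -66, 72) = 72
d (Tomas): max(-53, -21) = -21
South (Ravi): min(72, -21) = -21
start (Tomas): max(-4, -21) = -4

-4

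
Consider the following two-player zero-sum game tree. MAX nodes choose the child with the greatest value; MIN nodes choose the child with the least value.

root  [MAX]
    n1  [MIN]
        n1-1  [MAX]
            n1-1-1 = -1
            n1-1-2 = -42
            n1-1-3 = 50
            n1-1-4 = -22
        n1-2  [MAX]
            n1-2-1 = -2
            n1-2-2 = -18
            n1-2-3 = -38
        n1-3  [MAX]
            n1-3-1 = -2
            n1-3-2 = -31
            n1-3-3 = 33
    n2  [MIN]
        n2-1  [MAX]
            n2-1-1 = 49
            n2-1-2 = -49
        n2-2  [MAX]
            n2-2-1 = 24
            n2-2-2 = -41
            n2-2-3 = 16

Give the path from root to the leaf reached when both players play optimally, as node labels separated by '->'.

n1-1 (MAX): max(-1, -42, 50, -22) = 50
n1-2 (MAX): max(-2, -18, -38) = -2
n1-3 (MAX): max(-2, -31, 33) = 33
n1 (MIN): min(50, -2, 33) = -2
n2-1 (MAX): max(49, -49) = 49
n2-2 (MAX): max(24, -41, 16) = 24
n2 (MIN): min(49, 24) = 24
root (MAX): max(-2, 24) = 24
At root, MAX picks n2 (highest: 24).
At n2, MIN picks n2-2 (lowest: 24).
At n2-2, MAX picks n2-2-1 (highest: 24).
Terminal value 24.

root -> n2 -> n2-2 -> n2-2-1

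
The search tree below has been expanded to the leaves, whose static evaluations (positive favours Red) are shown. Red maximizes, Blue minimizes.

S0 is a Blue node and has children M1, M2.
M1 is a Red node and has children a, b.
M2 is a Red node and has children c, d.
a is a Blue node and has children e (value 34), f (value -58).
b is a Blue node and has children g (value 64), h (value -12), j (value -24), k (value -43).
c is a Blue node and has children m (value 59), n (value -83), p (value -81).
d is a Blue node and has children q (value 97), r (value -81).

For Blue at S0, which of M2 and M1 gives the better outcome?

c (Blue): min(59, -83, -81) = -83
d (Blue): min(97, -81) = -81
M2 (Red): max(-83, -81) = -81
a (Blue): min(34, -58) = -58
b (Blue): min(64, -12, -24, -43) = -43
M1 (Red): max(-58, -43) = -43
Blue prefers the lower value; M2=-81, M1=-43. M2 is better since -81 < -43.

M2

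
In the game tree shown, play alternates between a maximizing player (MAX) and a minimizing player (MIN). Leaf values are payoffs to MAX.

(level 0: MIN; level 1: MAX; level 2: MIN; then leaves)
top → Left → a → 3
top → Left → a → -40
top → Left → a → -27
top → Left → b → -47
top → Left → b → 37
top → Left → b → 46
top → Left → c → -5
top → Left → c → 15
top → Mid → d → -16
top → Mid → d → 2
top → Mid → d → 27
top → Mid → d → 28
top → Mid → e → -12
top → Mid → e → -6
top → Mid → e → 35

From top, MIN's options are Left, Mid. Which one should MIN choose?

Mid

a (MIN): min(3, -40, -27) = -40
b (MIN): min(-47, 37, 46) = -47
c (MIN): min(-5, 15) = -5
Left (MAX): max(-40, -47, -5) = -5
d (MIN): min(-16, 2, 27, 28) = -16
e (MIN): min(-12, -6, 35) = -12
Mid (MAX): max(-16, -12) = -12
top (MIN): min(-5, -12) = -12
MIN at top wants the lowest of {Left=-5, Mid=-12}, so chooses Mid.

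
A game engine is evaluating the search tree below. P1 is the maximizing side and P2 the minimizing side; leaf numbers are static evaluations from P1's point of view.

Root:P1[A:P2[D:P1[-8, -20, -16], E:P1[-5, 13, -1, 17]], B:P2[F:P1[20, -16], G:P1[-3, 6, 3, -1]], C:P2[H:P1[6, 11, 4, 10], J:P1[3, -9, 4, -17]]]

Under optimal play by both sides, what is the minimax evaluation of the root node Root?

6

D (P1): max(-8, -20, -16) = -8
E (P1): max(-5, 13, -1, 17) = 17
A (P2): min(-8, 17) = -8
F (P1): max(20, -16) = 20
G (P1): max(-3, 6, 3, -1) = 6
B (P2): min(20, 6) = 6
H (P1): max(6, 11, 4, 10) = 11
J (P1): max(3, -9, 4, -17) = 4
C (P2): min(11, 4) = 4
Root (P1): max(-8, 6, 4) = 6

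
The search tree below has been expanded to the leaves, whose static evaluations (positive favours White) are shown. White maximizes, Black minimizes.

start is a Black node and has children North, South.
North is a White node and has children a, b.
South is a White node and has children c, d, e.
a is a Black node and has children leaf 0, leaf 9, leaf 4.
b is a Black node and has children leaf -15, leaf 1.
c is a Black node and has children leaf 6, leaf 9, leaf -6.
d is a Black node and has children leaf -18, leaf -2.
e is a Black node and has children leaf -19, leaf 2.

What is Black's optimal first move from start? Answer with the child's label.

South

a (Black): min(0, 9, 4) = 0
b (Black): min(-15, 1) = -15
North (White): max(0, -15) = 0
c (Black): min(6, 9, -6) = -6
d (Black): min(-18, -2) = -18
e (Black): min(-19, 2) = -19
South (White): max(-6, -18, -19) = -6
start (Black): min(0, -6) = -6
Black at start wants the lowest of {North=0, South=-6}, so chooses South.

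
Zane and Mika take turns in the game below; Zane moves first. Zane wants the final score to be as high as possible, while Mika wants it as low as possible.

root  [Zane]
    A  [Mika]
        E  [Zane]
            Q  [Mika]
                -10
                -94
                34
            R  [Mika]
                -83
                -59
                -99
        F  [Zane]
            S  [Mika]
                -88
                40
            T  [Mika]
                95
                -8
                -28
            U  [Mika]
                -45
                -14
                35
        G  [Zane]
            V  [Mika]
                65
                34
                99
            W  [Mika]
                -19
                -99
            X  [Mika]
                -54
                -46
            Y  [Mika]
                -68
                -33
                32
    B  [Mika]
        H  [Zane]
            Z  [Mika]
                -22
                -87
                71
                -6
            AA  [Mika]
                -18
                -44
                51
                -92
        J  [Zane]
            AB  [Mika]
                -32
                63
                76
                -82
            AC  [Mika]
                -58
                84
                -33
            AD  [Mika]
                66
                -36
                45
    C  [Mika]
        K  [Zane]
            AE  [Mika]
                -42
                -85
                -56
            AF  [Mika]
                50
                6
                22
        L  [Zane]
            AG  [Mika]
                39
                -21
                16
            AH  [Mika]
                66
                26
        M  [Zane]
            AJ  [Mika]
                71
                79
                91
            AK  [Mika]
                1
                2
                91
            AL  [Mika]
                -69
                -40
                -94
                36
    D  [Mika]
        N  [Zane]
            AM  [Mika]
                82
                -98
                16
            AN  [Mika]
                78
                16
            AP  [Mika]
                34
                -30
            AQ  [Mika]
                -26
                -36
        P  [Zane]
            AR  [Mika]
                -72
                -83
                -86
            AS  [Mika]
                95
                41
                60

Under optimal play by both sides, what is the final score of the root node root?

16

Q (Mika): min(-10, -94, 34) = -94
R (Mika): min(-83, -59, -99) = -99
E (Zane): max(-94, -99) = -94
S (Mika): min(-88, 40) = -88
T (Mika): min(95, -8, -28) = -28
U (Mika): min(-45, -14, 35) = -45
F (Zane): max(-88, -28, -45) = -28
V (Mika): min(65, 34, 99) = 34
W (Mika): min(-19, -99) = -99
X (Mika): min(-54, -46) = -54
Y (Mika): min(-68, -33, 32) = -68
G (Zane): max(34, -99, -54, -68) = 34
A (Mika): min(-94, -28, 34) = -94
Z (Mika): min(-22, -87, 71, -6) = -87
AA (Mika): min(-18, -44, 51, -92) = -92
H (Zane): max(-87, -92) = -87
AB (Mika): min(-32, 63, 76, -82) = -82
AC (Mika): min(-58, 84, -33) = -58
AD (Mika): min(66, -36, 45) = -36
J (Zane): max(-82, -58, -36) = -36
B (Mika): min(-87, -36) = -87
AE (Mika): min(-42, -85, -56) = -85
AF (Mika): min(50, 6, 22) = 6
K (Zane): max(-85, 6) = 6
AG (Mika): min(39, -21, 16) = -21
AH (Mika): min(66, 26) = 26
L (Zane): max(-21, 26) = 26
AJ (Mika): min(71, 79, 91) = 71
AK (Mika): min(1, 2, 91) = 1
AL (Mika): min(-69, -40, -94, 36) = -94
M (Zane): max(71, 1, -94) = 71
C (Mika): min(6, 26, 71) = 6
AM (Mika): min(82, -98, 16) = -98
AN (Mika): min(78, 16) = 16
AP (Mika): min(34, -30) = -30
AQ (Mika): min(-26, -36) = -36
N (Zane): max(-98, 16, -30, -36) = 16
AR (Mika): min(-72, -83, -86) = -86
AS (Mika): min(95, 41, 60) = 41
P (Zane): max(-86, 41) = 41
D (Mika): min(16, 41) = 16
root (Zane): max(-94, -87, 6, 16) = 16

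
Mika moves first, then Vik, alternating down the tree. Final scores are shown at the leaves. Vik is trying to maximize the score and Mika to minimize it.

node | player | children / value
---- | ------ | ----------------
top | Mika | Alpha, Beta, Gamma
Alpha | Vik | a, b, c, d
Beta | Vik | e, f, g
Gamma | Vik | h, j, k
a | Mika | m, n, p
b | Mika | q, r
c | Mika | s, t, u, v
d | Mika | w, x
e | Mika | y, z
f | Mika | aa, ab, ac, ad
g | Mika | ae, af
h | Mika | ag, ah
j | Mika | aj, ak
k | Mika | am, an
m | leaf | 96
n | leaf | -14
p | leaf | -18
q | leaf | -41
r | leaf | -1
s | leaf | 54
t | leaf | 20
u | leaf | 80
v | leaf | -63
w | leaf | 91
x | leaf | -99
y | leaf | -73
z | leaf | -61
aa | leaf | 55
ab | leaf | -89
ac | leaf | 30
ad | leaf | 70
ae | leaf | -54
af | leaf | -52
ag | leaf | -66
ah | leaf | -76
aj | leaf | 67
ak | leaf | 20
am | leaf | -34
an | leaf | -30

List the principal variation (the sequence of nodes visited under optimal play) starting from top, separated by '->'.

top -> Beta -> g -> ae

a (Mika): min(96, -14, -18) = -18
b (Mika): min(-41, -1) = -41
c (Mika): min(54, 20, 80, -63) = -63
d (Mika): min(91, -99) = -99
Alpha (Vik): max(-18, -41, -63, -99) = -18
e (Mika): min(-73, -61) = -73
f (Mika): min(55, -89, 30, 70) = -89
g (Mika): min(-54, -52) = -54
Beta (Vik): max(-73, -89, -54) = -54
h (Mika): min(-66, -76) = -76
j (Mika): min(67, 20) = 20
k (Mika): min(-34, -30) = -34
Gamma (Vik): max(-76, 20, -34) = 20
top (Mika): min(-18, -54, 20) = -54
At top, Mika picks Beta (lowest: -54).
At Beta, Vik picks g (highest: -54).
At g, Mika picks ae (lowest: -54).
Terminal value -54.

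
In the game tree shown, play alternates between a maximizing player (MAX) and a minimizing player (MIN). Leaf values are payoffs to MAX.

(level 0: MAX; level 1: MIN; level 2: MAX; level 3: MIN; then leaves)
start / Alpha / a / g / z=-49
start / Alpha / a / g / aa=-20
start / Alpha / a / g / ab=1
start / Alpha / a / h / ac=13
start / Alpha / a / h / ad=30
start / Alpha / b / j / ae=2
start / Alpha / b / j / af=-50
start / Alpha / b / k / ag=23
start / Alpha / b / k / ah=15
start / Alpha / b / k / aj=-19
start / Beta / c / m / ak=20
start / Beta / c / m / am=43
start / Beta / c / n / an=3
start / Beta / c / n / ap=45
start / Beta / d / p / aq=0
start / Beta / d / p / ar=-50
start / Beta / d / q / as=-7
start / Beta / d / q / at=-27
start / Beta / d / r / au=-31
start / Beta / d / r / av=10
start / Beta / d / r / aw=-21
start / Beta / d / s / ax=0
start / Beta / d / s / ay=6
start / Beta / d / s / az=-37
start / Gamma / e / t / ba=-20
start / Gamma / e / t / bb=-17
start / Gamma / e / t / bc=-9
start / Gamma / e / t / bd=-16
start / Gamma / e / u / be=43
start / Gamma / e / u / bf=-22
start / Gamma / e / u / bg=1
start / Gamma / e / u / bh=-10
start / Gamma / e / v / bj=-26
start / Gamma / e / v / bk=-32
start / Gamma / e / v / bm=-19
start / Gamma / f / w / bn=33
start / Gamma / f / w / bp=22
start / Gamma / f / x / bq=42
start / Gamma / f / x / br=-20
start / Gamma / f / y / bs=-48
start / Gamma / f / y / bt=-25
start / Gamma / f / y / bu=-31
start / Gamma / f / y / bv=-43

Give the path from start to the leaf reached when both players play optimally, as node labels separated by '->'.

start -> Alpha -> b -> k -> aj

g (MIN): min(-49, -20, 1) = -49
h (MIN): min(13, 30) = 13
a (MAX): max(-49, 13) = 13
j (MIN): min(2, -50) = -50
k (MIN): min(23, 15, -19) = -19
b (MAX): max(-50, -19) = -19
Alpha (MIN): min(13, -19) = -19
m (MIN): min(20, 43) = 20
n (MIN): min(3, 45) = 3
c (MAX): max(20, 3) = 20
p (MIN): min(0, -50) = -50
q (MIN): min(-7, -27) = -27
r (MIN): min(-31, 10, -21) = -31
s (MIN): min(0, 6, -37) = -37
d (MAX): max(-50, -27, -31, -37) = -27
Beta (MIN): min(20, -27) = -27
t (MIN): min(-20, -17, -9, -16) = -20
u (MIN): min(43, -22, 1, -10) = -22
v (MIN): min(-26, -32, -19) = -32
e (MAX): max(-20, -22, -32) = -20
w (MIN): min(33, 22) = 22
x (MIN): min(42, -20) = -20
y (MIN): min(-48, -25, -31, -43) = -48
f (MAX): max(22, -20, -48) = 22
Gamma (MIN): min(-20, 22) = -20
start (MAX): max(-19, -27, -20) = -19
At start, MAX picks Alpha (highest: -19).
At Alpha, MIN picks b (lowest: -19).
At b, MAX picks k (highest: -19).
At k, MIN picks aj (lowest: -19).
Terminal value -19.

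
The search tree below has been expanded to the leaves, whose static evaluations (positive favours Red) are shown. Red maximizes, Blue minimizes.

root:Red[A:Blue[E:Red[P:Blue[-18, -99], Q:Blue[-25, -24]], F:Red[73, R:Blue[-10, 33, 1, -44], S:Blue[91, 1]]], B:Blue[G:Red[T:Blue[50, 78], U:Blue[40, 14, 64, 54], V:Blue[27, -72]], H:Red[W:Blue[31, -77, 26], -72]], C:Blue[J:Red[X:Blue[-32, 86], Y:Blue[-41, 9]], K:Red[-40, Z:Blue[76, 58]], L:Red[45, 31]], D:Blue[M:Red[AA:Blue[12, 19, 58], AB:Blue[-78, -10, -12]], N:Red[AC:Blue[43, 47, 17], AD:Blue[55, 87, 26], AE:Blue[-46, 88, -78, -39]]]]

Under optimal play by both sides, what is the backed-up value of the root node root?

P (Blue): min(-18, -99) = -99
Q (Blue): min(-25, -24) = -25
E (Red): max(-99, -25) = -25
R (Blue): min(-10, 33, 1, -44) = -44
S (Blue): min(91, 1) = 1
F (Red): max(73, -44, 1) = 73
A (Blue): min(-25, 73) = -25
T (Blue): min(50, 78) = 50
U (Blue): min(40, 14, 64, 54) = 14
V (Blue): min(27, -72) = -72
G (Red): max(50, 14, -72) = 50
W (Blue): min(31, -77, 26) = -77
H (Red): max(-77, -72) = -72
B (Blue): min(50, -72) = -72
X (Blue): min(-32, 86) = -32
Y (Blue): min(-41, 9) = -41
J (Red): max(-32, -41) = -32
Z (Blue): min(76, 58) = 58
K (Red): max(-40, 58) = 58
L (Red): max(45, 31) = 45
C (Blue): min(-32, 58, 45) = -32
AA (Blue): min(12, 19, 58) = 12
AB (Blue): min(-78, -10, -12) = -78
M (Red): max(12, -78) = 12
AC (Blue): min(43, 47, 17) = 17
AD (Blue): min(55, 87, 26) = 26
AE (Blue): min(-46, 88, -78, -39) = -78
N (Red): max(17, 26, -78) = 26
D (Blue): min(12, 26) = 12
root (Red): max(-25, -72, -32, 12) = 12

12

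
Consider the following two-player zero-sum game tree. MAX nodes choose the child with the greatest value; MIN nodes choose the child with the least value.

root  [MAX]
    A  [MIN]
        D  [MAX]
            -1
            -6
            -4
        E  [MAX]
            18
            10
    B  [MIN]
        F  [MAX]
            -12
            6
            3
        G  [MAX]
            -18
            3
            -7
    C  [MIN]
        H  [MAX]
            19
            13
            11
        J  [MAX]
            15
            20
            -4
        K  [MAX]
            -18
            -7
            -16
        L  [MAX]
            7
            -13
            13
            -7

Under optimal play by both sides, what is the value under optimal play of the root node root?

D (MAX): max(-1, -6, -4) = -1
E (MAX): max(18, 10) = 18
A (MIN): min(-1, 18) = -1
F (MAX): max(-12, 6, 3) = 6
G (MAX): max(-18, 3, -7) = 3
B (MIN): min(6, 3) = 3
H (MAX): max(19, 13, 11) = 19
J (MAX): max(15, 20, -4) = 20
K (MAX): max(-18, -7, -16) = -7
L (MAX): max(7, -13, 13, -7) = 13
C (MIN): min(19, 20, -7, 13) = -7
root (MAX): max(-1, 3, -7) = 3

3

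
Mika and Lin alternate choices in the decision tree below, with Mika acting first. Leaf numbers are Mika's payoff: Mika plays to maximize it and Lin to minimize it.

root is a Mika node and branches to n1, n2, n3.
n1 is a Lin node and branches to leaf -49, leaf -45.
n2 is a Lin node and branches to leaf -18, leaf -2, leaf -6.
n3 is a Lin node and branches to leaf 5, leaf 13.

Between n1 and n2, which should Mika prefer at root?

n1 (Lin): min(-49, -45) = -49
n2 (Lin): min(-18, -2, -6) = -18
Mika prefers the higher value; n1=-49, n2=-18. n2 is better since -18 > -49.

n2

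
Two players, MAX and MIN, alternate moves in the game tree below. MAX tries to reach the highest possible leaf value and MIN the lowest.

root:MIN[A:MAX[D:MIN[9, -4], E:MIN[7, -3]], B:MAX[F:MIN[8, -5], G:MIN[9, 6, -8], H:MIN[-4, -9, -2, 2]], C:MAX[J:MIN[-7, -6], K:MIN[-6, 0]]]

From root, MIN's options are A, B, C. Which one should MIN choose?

C

D (MIN): min(9, -4) = -4
E (MIN): min(7, -3) = -3
A (MAX): max(-4, -3) = -3
F (MIN): min(8, -5) = -5
G (MIN): min(9, 6, -8) = -8
H (MIN): min(-4, -9, -2, 2) = -9
B (MAX): max(-5, -8, -9) = -5
J (MIN): min(-7, -6) = -7
K (MIN): min(-6, 0) = -6
C (MAX): max(-7, -6) = -6
root (MIN): min(-3, -5, -6) = -6
MIN at root wants the lowest of {A=-3, B=-5, C=-6}, so chooses C.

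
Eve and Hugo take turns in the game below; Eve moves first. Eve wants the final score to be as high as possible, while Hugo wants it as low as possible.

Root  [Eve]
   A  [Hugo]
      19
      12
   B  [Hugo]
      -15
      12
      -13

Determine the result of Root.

A (Hugo): min(19, 12) = 12
B (Hugo): min(-15, 12, -13) = -15
Root (Eve): max(12, -15) = 12

12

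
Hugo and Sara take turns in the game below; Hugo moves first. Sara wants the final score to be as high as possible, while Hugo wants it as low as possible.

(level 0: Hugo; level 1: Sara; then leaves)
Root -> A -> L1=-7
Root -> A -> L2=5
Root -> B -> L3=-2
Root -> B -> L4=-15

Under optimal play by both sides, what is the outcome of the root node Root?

A (Sara): max(-7, 5) = 5
B (Sara): max(-2, -15) = -2
Root (Hugo): min(5, -2) = -2

-2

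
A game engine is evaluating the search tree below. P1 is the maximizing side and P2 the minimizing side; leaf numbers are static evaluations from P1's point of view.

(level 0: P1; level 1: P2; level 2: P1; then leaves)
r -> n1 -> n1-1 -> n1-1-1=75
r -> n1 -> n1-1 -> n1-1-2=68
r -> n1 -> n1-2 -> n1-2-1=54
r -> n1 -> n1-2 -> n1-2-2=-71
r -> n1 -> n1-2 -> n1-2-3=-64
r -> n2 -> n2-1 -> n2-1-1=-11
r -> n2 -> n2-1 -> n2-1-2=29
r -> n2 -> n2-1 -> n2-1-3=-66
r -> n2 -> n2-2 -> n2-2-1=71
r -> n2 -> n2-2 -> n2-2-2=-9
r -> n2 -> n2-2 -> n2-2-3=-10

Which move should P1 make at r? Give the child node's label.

n1

n1-1 (P1): max(75, 68) = 75
n1-2 (P1): max(54, -71, -64) = 54
n1 (P2): min(75, 54) = 54
n2-1 (P1): max(-11, 29, -66) = 29
n2-2 (P1): max(71, -9, -10) = 71
n2 (P2): min(29, 71) = 29
r (P1): max(54, 29) = 54
P1 at r wants the highest of {n1=54, n2=29}, so chooses n1.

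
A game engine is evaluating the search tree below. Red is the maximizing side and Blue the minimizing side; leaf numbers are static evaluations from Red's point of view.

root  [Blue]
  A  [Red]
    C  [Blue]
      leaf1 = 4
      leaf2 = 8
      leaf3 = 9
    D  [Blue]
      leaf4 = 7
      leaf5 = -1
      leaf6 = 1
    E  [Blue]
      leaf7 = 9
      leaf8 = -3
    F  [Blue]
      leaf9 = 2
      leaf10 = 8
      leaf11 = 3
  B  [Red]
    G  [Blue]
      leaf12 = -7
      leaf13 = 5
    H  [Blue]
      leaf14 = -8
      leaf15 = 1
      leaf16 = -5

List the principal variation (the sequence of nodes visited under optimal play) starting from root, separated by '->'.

root -> B -> G -> leaf12

C (Blue): min(4, 8, 9) = 4
D (Blue): min(7, -1, 1) = -1
E (Blue): min(9, -3) = -3
F (Blue): min(2, 8, 3) = 2
A (Red): max(4, -1, -3, 2) = 4
G (Blue): min(-7, 5) = -7
H (Blue): min(-8, 1, -5) = -8
B (Red): max(-7, -8) = -7
root (Blue): min(4, -7) = -7
At root, Blue picks B (lowest: -7).
At B, Red picks G (highest: -7).
At G, Blue picks leaf12 (lowest: -7).
Terminal value -7.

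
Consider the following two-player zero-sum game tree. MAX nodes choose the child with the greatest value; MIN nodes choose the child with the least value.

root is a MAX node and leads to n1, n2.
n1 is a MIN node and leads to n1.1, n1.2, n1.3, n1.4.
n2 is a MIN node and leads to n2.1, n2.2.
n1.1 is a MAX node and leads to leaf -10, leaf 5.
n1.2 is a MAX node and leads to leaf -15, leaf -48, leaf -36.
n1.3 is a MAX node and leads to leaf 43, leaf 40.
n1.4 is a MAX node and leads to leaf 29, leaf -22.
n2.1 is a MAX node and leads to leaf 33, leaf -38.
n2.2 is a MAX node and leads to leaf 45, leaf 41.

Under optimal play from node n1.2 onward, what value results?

-15

n1.2 (MAX): max(-15, -48, -36) = -15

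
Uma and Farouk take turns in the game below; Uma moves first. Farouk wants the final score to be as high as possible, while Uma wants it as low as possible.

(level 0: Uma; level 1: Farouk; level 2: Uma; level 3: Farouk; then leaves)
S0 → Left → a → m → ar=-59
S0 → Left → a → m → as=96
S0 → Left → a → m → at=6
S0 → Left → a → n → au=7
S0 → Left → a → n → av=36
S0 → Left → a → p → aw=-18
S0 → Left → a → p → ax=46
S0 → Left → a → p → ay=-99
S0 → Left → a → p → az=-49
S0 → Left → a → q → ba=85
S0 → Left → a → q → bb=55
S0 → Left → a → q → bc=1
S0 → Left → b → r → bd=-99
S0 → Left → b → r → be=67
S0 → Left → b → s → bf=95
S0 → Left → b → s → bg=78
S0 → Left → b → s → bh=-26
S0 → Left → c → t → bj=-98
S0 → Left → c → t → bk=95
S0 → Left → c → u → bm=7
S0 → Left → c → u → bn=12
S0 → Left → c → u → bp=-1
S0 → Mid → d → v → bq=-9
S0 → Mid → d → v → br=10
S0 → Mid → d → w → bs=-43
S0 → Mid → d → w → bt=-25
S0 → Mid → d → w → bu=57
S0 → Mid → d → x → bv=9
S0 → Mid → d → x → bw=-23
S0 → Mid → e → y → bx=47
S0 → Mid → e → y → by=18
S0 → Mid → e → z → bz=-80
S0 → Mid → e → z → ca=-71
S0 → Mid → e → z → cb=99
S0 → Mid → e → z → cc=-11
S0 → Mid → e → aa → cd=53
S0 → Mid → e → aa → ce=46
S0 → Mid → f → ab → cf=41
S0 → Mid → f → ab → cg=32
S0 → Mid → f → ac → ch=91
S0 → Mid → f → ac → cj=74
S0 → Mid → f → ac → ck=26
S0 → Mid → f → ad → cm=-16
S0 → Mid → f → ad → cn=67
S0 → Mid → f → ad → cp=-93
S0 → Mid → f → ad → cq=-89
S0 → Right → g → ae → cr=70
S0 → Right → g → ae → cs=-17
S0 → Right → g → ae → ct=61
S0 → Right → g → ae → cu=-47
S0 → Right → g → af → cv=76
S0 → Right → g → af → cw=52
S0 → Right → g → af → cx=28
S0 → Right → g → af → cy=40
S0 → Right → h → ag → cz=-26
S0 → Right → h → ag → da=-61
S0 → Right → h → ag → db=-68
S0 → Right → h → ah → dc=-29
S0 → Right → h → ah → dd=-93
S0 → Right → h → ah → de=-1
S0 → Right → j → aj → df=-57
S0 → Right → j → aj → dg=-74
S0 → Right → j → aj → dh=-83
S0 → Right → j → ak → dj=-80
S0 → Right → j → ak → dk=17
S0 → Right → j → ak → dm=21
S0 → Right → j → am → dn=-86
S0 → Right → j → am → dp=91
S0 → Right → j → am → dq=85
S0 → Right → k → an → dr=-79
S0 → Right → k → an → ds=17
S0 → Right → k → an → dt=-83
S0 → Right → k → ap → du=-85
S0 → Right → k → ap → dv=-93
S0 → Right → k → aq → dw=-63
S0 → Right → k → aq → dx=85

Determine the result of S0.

m (Farouk): max(-59, 96, 6) = 96
n (Farouk): max(7, 36) = 36
p (Farouk): max(-18, 46, -99, -49) = 46
q (Farouk): max(85, 55, 1) = 85
a (Uma): min(96, 36, 46, 85) = 36
r (Farouk): max(-99, 67) = 67
s (Farouk): max(95, 78, -26) = 95
b (Uma): min(67, 95) = 67
t (Farouk): max(-98, 95) = 95
u (Farouk): max(7, 12, -1) = 12
c (Uma): min(95, 12) = 12
Left (Farouk): max(36, 67, 12) = 67
v (Farouk): max(-9, 10) = 10
w (Farouk): max(-43, -25, 57) = 57
x (Farouk): max(9, -23) = 9
d (Uma): min(10, 57, 9) = 9
y (Farouk): max(47, 18) = 47
z (Farouk): max(-80, -71, 99, -11) = 99
aa (Farouk): max(53, 46) = 53
e (Uma): min(47, 99, 53) = 47
ab (Farouk): max(41, 32) = 41
ac (Farouk): max(91, 74, 26) = 91
ad (Farouk): max(-16, 67, -93, -89) = 67
f (Uma): min(41, 91, 67) = 41
Mid (Farouk): max(9, 47, 41) = 47
ae (Farouk): max(70, -17, 61, -47) = 70
af (Farouk): max(76, 52, 28, 40) = 76
g (Uma): min(70, 76) = 70
ag (Farouk): max(-26, -61, -68) = -26
ah (Farouk): max(-29, -93, -1) = -1
h (Uma): min(-26, -1) = -26
aj (Farouk): max(-57, -74, -83) = -57
ak (Farouk): max(-80, 17, 21) = 21
am (Farouk): max(-86, 91, 85) = 91
j (Uma): min(-57, 21, 91) = -57
an (Farouk): max(-79, 17, -83) = 17
ap (Farouk): max(-85, -93) = -85
aq (Farouk): max(-63, 85) = 85
k (Uma): min(17, -85, 85) = -85
Right (Farouk): max(70, -26, -57, -85) = 70
S0 (Uma): min(67, 47, 70) = 47

47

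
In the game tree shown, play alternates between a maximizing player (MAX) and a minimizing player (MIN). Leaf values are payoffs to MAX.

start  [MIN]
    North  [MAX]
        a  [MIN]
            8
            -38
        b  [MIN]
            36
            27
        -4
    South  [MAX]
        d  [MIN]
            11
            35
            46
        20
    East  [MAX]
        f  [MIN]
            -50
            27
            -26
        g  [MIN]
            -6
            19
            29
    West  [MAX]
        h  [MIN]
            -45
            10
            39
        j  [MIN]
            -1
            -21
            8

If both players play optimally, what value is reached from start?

a (MIN): min(8, -38) = -38
b (MIN): min(36, 27) = 27
North (MAX): max(-38, 27, -4) = 27
d (MIN): min(11, 35, 46) = 11
South (MAX): max(11, 20) = 20
f (MIN): min(-50, 27, -26) = -50
g (MIN): min(-6, 19, 29) = -6
East (MAX): max(-50, -6) = -6
h (MIN): min(-45, 10, 39) = -45
j (MIN): min(-1, -21, 8) = -21
West (MAX): max(-45, -21) = -21
start (MIN): min(27, 20, -6, -21) = -21

-21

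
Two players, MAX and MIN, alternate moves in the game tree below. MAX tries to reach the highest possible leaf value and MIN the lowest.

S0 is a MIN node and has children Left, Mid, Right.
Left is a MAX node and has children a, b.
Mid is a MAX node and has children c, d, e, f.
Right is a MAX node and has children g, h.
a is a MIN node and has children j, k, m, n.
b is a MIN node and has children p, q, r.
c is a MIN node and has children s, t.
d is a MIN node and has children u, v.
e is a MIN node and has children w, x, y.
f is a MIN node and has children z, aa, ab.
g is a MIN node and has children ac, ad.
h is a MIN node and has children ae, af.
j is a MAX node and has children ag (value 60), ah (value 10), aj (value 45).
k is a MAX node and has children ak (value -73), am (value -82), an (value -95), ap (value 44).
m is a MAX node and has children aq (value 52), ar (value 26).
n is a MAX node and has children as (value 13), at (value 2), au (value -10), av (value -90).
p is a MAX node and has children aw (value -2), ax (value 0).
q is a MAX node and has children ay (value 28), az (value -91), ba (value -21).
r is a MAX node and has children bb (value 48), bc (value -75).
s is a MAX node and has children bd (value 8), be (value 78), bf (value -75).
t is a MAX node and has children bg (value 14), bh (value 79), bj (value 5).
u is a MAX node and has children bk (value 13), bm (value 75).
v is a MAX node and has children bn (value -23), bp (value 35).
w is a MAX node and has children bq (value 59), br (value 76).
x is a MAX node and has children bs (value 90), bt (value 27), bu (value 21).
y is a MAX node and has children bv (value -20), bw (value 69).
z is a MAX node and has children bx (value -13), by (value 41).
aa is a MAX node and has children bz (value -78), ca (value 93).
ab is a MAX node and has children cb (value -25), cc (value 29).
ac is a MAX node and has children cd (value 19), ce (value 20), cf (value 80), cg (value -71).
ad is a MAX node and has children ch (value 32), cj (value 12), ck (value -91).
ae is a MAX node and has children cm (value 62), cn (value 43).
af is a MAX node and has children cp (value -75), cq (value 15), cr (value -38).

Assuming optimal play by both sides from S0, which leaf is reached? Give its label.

j (MAX): max(60, 10, 45) = 60
k (MAX): max(-73, -82, -95, 44) = 44
m (MAX): max(52, 26) = 52
n (MAX): max(13, 2, -10, -90) = 13
a (MIN): min(60, 44, 52, 13) = 13
p (MAX): max(-2, 0) = 0
q (MAX): max(28, -91, -21) = 28
r (MAX): max(48, -75) = 48
b (MIN): min(0, 28, 48) = 0
Left (MAX): max(13, 0) = 13
s (MAX): max(8, 78, -75) = 78
t (MAX): max(14, 79, 5) = 79
c (MIN): min(78, 79) = 78
u (MAX): max(13, 75) = 75
v (MAX): max(-23, 35) = 35
d (MIN): min(75, 35) = 35
w (MAX): max(59, 76) = 76
x (MAX): max(90, 27, 21) = 90
y (MAX): max(-20, 69) = 69
e (MIN): min(76, 90, 69) = 69
z (MAX): max(-13, 41) = 41
aa (MAX): max(-78, 93) = 93
ab (MAX): max(-25, 29) = 29
f (MIN): min(41, 93, 29) = 29
Mid (MAX): max(78, 35, 69, 29) = 78
ac (MAX): max(19, 20, 80, -71) = 80
ad (MAX): max(32, 12, -91) = 32
g (MIN): min(80, 32) = 32
ae (MAX): max(62, 43) = 62
af (MAX): max(-75, 15, -38) = 15
h (MIN): min(62, 15) = 15
Right (MAX): max(32, 15) = 32
S0 (MIN): min(13, 78, 32) = 13
At S0, MIN picks Left (lowest: 13).
At Left, MAX picks a (highest: 13).
At a, MIN picks n (lowest: 13).
At n, MAX picks as (highest: 13).
Terminal value 13.

as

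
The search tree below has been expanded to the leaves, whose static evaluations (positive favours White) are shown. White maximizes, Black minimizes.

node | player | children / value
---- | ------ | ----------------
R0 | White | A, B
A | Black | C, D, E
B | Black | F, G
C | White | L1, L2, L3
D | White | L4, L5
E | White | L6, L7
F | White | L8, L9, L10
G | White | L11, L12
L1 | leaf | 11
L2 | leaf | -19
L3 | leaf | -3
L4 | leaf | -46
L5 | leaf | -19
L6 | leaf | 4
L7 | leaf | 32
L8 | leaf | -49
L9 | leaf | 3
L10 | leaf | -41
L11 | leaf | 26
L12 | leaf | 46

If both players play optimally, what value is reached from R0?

C (White): max(11, -19, -3) = 11
D (White): max(-46, -19) = -19
E (White): max(4, 32) = 32
A (Black): min(11, -19, 32) = -19
F (White): max(-49, 3, -41) = 3
G (White): max(26, 46) = 46
B (Black): min(3, 46) = 3
R0 (White): max(-19, 3) = 3

3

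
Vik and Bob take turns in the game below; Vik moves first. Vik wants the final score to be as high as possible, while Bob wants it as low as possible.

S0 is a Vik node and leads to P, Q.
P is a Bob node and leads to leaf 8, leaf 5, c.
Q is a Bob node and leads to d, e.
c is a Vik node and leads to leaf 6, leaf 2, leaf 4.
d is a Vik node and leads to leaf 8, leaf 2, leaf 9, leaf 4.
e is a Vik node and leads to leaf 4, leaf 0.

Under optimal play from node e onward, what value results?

e (Vik): max(4, 0) = 4

4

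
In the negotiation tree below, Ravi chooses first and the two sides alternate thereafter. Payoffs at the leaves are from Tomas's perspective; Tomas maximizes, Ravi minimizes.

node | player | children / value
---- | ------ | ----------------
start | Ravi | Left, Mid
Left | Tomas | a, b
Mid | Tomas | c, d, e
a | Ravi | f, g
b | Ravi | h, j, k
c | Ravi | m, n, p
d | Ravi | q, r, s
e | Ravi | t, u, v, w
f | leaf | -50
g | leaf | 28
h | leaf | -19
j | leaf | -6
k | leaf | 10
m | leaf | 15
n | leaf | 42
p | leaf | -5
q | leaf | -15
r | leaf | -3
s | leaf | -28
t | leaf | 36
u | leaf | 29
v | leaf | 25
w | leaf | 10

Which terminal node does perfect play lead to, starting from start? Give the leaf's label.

a (Ravi): min(-50, 28) = -50
b (Ravi): min(-19, -6, 10) = -19
Left (Tomas): max(-50, -19) = -19
c (Ravi): min(15, 42, -5) = -5
d (Ravi): min(-15, -3, -28) = -28
e (Ravi): min(36, 29, 25, 10) = 10
Mid (Tomas): max(-5, -28, 10) = 10
start (Ravi): min(-19, 10) = -19
At start, Ravi picks Left (lowest: -19).
At Left, Tomas picks b (highest: -19).
At b, Ravi picks h (lowest: -19).
Terminal value -19.

h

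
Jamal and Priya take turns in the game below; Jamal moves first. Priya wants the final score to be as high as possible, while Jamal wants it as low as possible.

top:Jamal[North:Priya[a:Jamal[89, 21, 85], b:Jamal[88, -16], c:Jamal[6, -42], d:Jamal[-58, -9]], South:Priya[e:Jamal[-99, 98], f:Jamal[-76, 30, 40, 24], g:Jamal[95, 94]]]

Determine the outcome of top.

a (Jamal): min(89, 21, 85) = 21
b (Jamal): min(88, -16) = -16
c (Jamal): min(6, -42) = -42
d (Jamal): min(-58, -9) = -58
North (Priya): max(21, -16, -42, -58) = 21
e (Jamal): min(-99, 98) = -99
f (Jamal): min(-76, 30, 40, 24) = -76
g (Jamal): min(95, 94) = 94
South (Priya): max(-99, -76, 94) = 94
top (Jamal): min(21, 94) = 21

21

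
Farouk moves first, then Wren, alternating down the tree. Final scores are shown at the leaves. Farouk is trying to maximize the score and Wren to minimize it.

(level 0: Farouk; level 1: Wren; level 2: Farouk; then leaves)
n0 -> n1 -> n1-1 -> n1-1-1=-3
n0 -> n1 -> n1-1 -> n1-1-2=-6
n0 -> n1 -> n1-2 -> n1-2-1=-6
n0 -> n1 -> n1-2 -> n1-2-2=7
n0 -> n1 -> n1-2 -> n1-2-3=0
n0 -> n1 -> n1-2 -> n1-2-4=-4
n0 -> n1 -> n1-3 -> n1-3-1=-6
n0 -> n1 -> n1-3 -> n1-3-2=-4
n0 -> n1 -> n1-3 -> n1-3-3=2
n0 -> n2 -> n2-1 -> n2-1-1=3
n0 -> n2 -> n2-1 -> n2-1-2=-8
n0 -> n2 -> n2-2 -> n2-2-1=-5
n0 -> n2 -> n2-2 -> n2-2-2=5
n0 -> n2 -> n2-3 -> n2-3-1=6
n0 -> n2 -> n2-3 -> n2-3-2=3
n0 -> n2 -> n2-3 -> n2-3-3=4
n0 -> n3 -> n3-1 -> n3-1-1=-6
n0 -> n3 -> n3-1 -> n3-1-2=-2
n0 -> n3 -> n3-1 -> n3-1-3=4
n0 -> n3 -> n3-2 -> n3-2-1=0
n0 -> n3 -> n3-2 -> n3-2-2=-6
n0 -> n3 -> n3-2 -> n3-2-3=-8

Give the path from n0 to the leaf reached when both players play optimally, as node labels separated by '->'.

n0 -> n2 -> n2-1 -> n2-1-1

n1-1 (Farouk): max(-3, -6) = -3
n1-2 (Farouk): max(-6, 7, 0, -4) = 7
n1-3 (Farouk): max(-6, -4, 2) = 2
n1 (Wren): min(-3, 7, 2) = -3
n2-1 (Farouk): max(3, -8) = 3
n2-2 (Farouk): max(-5, 5) = 5
n2-3 (Farouk): max(6, 3, 4) = 6
n2 (Wren): min(3, 5, 6) = 3
n3-1 (Farouk): max(-6, -2, 4) = 4
n3-2 (Farouk): max(0, -6, -8) = 0
n3 (Wren): min(4, 0) = 0
n0 (Farouk): max(-3, 3, 0) = 3
At n0, Farouk picks n2 (highest: 3).
At n2, Wren picks n2-1 (lowest: 3).
At n2-1, Farouk picks n2-1-1 (highest: 3).
Terminal value 3.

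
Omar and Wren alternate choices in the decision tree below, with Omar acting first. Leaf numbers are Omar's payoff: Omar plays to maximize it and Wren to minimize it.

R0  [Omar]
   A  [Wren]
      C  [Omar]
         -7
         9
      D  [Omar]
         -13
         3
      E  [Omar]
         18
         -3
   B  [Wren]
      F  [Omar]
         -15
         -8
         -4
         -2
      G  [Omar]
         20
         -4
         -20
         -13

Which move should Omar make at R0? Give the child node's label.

C (Omar): max(-7, 9) = 9
D (Omar): max(-13, 3) = 3
E (Omar): max(18, -3) = 18
A (Wren): min(9, 3, 18) = 3
F (Omar): max(-15, -8, -4, -2) = -2
G (Omar): max(20, -4, -20, -13) = 20
B (Wren): min(-2, 20) = -2
R0 (Omar): max(3, -2) = 3
Omar at R0 wants the highest of {A=3, B=-2}, so chooses A.

A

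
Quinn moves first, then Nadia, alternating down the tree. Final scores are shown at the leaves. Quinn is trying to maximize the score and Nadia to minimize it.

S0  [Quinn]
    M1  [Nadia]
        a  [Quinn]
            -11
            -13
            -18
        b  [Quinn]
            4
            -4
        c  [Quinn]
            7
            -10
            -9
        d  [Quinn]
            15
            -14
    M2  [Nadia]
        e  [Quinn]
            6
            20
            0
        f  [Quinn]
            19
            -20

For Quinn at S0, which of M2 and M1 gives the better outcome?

M2

e (Quinn): max(6, 20, 0) = 20
f (Quinn): max(19, -20) = 19
M2 (Nadia): min(20, 19) = 19
a (Quinn): max(-11, -13, -18) = -11
b (Quinn): max(4, -4) = 4
c (Quinn): max(7, -10, -9) = 7
d (Quinn): max(15, -14) = 15
M1 (Nadia): min(-11, 4, 7, 15) = -11
Quinn prefers the higher value; M2=19, M1=-11. M2 is better since 19 > -11.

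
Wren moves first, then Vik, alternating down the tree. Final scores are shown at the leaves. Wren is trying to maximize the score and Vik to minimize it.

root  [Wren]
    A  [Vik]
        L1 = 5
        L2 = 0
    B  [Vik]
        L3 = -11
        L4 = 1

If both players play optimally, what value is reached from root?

A (Vik): min(5, 0) = 0
B (Vik): min(-11, 1) = -11
root (Wren): max(0, -11) = 0

0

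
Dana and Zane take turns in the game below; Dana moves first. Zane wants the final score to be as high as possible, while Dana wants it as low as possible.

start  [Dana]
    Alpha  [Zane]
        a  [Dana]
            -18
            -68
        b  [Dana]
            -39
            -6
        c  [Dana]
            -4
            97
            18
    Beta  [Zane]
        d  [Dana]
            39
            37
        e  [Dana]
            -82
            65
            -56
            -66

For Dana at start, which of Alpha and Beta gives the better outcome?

Alpha

a (Dana): min(-18, -68) = -68
b (Dana): min(-39, -6) = -39
c (Dana): min(-4, 97, 18) = -4
Alpha (Zane): max(-68, -39, -4) = -4
d (Dana): min(39, 37) = 37
e (Dana): min(-82, 65, -56, -66) = -82
Beta (Zane): max(37, -82) = 37
Dana prefers the lower value; Alpha=-4, Beta=37. Alpha is better since -4 < 37.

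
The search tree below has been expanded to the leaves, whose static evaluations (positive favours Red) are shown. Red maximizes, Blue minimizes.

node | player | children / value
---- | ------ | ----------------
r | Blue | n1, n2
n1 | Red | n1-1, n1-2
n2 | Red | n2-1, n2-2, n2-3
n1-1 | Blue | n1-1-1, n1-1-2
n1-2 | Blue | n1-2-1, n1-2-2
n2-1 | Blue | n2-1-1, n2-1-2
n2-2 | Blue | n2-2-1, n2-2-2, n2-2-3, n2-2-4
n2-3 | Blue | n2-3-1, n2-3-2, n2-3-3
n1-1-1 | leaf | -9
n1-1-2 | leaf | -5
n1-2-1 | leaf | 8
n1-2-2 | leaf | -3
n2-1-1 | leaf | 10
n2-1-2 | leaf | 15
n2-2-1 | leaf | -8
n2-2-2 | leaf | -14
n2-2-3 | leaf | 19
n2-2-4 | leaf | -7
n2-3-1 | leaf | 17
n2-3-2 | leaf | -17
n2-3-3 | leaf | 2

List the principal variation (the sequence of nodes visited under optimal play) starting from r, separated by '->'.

r -> n1 -> n1-2 -> n1-2-2

n1-1 (Blue): min(-9, -5) = -9
n1-2 (Blue): min(8, -3) = -3
n1 (Red): max(-9, -3) = -3
n2-1 (Blue): min(10, 15) = 10
n2-2 (Blue): min(-8, -14, 19, -7) = -14
n2-3 (Blue): min(17, -17, 2) = -17
n2 (Red): max(10, -14, -17) = 10
r (Blue): min(-3, 10) = -3
At r, Blue picks n1 (lowest: -3).
At n1, Red picks n1-2 (highest: -3).
At n1-2, Blue picks n1-2-2 (lowest: -3).
Terminal value -3.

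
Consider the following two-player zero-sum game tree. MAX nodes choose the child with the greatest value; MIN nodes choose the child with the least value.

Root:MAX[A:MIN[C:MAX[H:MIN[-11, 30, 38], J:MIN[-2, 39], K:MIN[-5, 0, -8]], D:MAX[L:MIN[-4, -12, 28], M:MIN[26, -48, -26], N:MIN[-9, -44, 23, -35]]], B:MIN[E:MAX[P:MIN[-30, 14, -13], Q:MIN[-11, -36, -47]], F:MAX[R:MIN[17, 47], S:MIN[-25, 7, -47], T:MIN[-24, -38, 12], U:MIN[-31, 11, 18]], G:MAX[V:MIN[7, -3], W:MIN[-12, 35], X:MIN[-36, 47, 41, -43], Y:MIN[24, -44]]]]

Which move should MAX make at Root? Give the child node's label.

H (MIN): min(-11, 30, 38) = -11
J (MIN): min(-2, 39) = -2
K (MIN): min(-5, 0, -8) = -8
C (MAX): max(-11, -2, -8) = -2
L (MIN): min(-4, -12, 28) = -12
M (MIN): min(26, -48, -26) = -48
N (MIN): min(-9, -44, 23, -35) = -44
D (MAX): max(-12, -48, -44) = -12
A (MIN): min(-2, -12) = -12
P (MIN): min(-30, 14, -13) = -30
Q (MIN): min(-11, -36, -47) = -47
E (MAX): max(-30, -47) = -30
R (MIN): min(17, 47) = 17
S (MIN): min(-25, 7, -47) = -47
T (MIN): min(-24, -38, 12) = -38
U (MIN): min(-31, 11, 18) = -31
F (MAX): max(17, -47, -38, -31) = 17
V (MIN): min(7, -3) = -3
W (MIN): min(-12, 35) = -12
X (MIN): min(-36, 47, 41, -43) = -43
Y (MIN): min(24, -44) = -44
G (MAX): max(-3, -12, -43, -44) = -3
B (MIN): min(-30, 17, -3) = -30
Root (MAX): max(-12, -30) = -12
MAX at Root wants the highest of {A=-12, B=-30}, so chooses A.

A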